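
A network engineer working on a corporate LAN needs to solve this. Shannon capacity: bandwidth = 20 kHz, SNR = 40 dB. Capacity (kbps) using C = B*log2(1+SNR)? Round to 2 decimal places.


Given: B = 20 kHz, SNR = 40 dB
SNR linear = 10^(40/10) = 10000
1 + SNR = 10001
log2(10001) = 13.2878566418
C = 20 * 1000 * 13.2878566418 = 265757.1328 bps
C = 265.757133 kbps -> 265.76 kbps (2 dp)

265.76


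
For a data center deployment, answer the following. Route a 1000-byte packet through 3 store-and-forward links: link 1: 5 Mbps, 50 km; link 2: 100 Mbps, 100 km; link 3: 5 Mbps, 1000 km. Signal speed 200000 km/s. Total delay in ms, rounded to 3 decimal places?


Packet = 1000 bytes = 8000 bits. Store-and-forward: sum (t_trans + t_prop) per link.
Link 1: t_trans = 8000/(5*10^6) s = 1.6000 ms; t_prop = 50/200000 s = 0.2500 ms; subtotal = 1.8500 ms
Link 2: t_trans = 8000/(100*10^6) s = 0.0800 ms; t_prop = 100/200000 s = 0.5000 ms; subtotal = 0.5800 ms
Link 3: t_trans = 8000/(5*10^6) s = 1.6000 ms; t_prop = 1000/200000 s = 5.0000 ms; subtotal = 6.6000 ms
End-to-end = 1.8500 + 0.5800 + 6.6000 = 9.0300 ms -> 9.030 ms (3 dp)

9.030


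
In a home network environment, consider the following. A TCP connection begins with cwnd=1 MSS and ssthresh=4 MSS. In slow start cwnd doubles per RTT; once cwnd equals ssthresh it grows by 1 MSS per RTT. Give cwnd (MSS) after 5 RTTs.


RTT 0: cwnd = 1 MSS (initial)
RTT 1: cwnd = 2 MSS (slow start, doubled)
RTT 2: cwnd = 4 MSS (slow start, doubled)
RTT 3: cwnd = 5 MSS (congestion avoidance, +1)
RTT 4: cwnd = 6 MSS (congestion avoidance, +1)
RTT 5: cwnd = 7 MSS (congestion avoidance, +1)

7


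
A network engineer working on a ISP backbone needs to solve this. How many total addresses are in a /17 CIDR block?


Given: CIDR prefix /17
Host bits = 32 - 17 = 15
Total addresses = 2^15 = 32768

32768


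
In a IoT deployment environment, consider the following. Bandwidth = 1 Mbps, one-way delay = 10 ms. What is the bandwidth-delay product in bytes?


Given: bandwidth = 1 Mbps, delay = 10 ms
BDP in bits = 1 * 10^6 * 10 / 1000
BDP in bits = 10000
BDP in bytes = 10000 / 8 = 1250

1250


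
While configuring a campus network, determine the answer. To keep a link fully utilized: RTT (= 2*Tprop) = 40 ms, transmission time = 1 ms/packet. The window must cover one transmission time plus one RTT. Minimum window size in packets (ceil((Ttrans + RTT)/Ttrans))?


Given: Ttrans = 1 ms, RTT = 40 ms (= 2 * Tprop, Tprop = 20 ms)
Time until first ACK returns = Ttrans + RTT = 1 + 40 = 41 ms
Need W * Ttrans >= Ttrans + RTT  ->  W >= (Ttrans + RTT) / Ttrans
(Ttrans + RTT) / Ttrans = 41 / 1 = 41
W_min = ceil(41) = 41

41


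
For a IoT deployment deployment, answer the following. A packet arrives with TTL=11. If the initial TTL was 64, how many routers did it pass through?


Given: initial TTL = 64, received TTL = 11
Hops = initial TTL - received TTL
Hops = 64 - 11 = 53

53


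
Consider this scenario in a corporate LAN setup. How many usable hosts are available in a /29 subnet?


Given: subnet mask /29
Host bits = 32 - 29 = 3
Total addresses = 2^3 = 8
Usable hosts = 8 - 2 (network + broadcast) = 6

6


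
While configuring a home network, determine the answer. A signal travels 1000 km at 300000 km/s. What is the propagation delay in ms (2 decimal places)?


Given: distance = 1000 km, speed = 300000 km/s
Delay = distance / speed = 1000 / 300000 seconds
Delay in ms = 1000 * 1000 / 300000
Delay = 3.3333 ms
Rounded to 2 dp = 3.33 ms

3.33


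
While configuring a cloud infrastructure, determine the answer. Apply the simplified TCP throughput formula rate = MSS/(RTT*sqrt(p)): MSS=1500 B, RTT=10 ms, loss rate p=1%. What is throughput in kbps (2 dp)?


Given: MSS = 1500 bytes, RTT = 10 ms, loss = 1%
RTT in seconds = 10 / 1000 = 0.01
Loss rate = 1% = 0.01
sqrt(loss) = sqrt(0.01) = 0.1
Throughput (bytes/s) = 1500 / (0.01 * 0.1) = 1500000.0000
Throughput (kbps) = 1500000.0000 * 8 / 1000 = 12000.000000 -> 12000.00 kbps (2 dp)

12000.00


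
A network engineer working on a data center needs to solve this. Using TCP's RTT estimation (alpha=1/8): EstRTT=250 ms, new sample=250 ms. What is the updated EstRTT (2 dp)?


Given: EstRTT = 250 ms, SampleRTT = 250 ms, alpha = 1/8
New EstRTT = (1 - alpha) * EstRTT + alpha * SampleRTT
(7/8) * 250 = 218.75
(1/8) * 250 = 31.25
New EstRTT = 218.75 + 31.25 = 250 ms -> 250.00 ms (2 dp)

250.00


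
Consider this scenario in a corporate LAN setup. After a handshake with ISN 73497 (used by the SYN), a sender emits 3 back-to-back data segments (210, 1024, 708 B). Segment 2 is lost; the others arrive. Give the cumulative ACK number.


SYN uses sequence number 73497; first data byte = ISN + 1 = 73498.
Segment 1: SEQ = 73498, len = 210 B, covers [73498, 73707]
Segment 2: SEQ = 73708, len = 1024 B, covers [73708, 74731] [LOST]
Segment 3: SEQ = 74732, len = 708 B, covers [74732, 75439]
In-order data received: bytes [73498, 73707] (segments 1..1).
Segment 2 missing -> gap begins at byte 73708; later segments buffered out of order.
Cumulative ACK = next expected in-order byte = 73498 + 210 = 73708

73708


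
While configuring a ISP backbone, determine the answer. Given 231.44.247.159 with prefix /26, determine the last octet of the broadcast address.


Given: IP = 231.44.247.159, prefix = /26
Host bits = 32 - 26 = 6
Network last octet = 159 AND mask = 128
Host part size = 2^6 - 1 = 63
Broadcast last octet = 128 OR 63 = 191

191


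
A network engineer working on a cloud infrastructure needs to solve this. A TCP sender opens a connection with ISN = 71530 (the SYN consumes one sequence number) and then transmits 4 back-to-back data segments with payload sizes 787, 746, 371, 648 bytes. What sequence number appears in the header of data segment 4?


The SYN occupies sequence number ISN = 71530, so the first data byte is ISN + 1 = 71531.
SEQ of data segment i = (ISN + 1) + sum of payload sizes of segments 1..i-1.
Segment 1: SEQ = 71531, payload = 787 bytes
Segment 2: SEQ = 72318, payload = 746 bytes
Segment 3: SEQ = 73064, payload = 371 bytes
Segment 4: SEQ = 73435, payload = 648 bytes
SEQ of segment 4 = 71531 + 787 + 746 + 371 = 73435

73435


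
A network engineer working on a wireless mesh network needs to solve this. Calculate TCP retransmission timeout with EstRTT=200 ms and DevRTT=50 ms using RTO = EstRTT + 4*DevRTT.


Given: EstRTT = 200 ms, DevRTT = 50 ms
Timeout = EstRTT + 4 * DevRTT
4 * DevRTT = 4 * 50 = 200
Timeout = 200 + 200 = 400 ms

400


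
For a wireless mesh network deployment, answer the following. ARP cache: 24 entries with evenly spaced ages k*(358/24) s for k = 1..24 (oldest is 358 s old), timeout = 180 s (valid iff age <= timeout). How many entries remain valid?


Ages are k * 358/24 s for k = 1..24 (spacing = 14.9167 s).
Entry k is valid iff k * 358/24 <= 180 iff k <= 24 * 180 / 358 = 12.0670
n_valid = floor(12.0670) = 12
(n_stale = 24 - 12 = 12)

12


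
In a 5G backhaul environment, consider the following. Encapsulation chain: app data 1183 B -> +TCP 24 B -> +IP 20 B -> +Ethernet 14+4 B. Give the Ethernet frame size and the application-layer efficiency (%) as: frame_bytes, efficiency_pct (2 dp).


TCP segment = 1183 + 24 = 1207 B
IP packet = 1207 + 20 = 1227 B
Ethernet frame = 1227 + 14 + 4 = 1245 B
Efficiency = app / frame = 1183 / 1245 = 0.950201 = 95.0201% -> 95.02% (2 dp)

1245, 95.02


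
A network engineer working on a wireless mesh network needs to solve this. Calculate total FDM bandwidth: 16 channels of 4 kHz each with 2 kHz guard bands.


Given: 16 channels, 4 kHz each, guard = 2 kHz
Channel bandwidth = 16 * 4 = 64 kHz
Guard bands = 15 gaps * 2 kHz = 30 kHz
Total = 64 + 30 = 94 kHz

94


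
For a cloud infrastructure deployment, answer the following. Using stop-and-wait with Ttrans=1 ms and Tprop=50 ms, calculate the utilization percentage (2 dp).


Given: Ttrans = 1 ms, Tprop = 50 ms
RTT = 2 * Tprop = 2 * 50 = 100 ms
U = Ttrans / (Ttrans + RTT)
U = 1 / (1 + 100)
U = 1 / 101 = 0.009901
U% = 0.99%

0.99


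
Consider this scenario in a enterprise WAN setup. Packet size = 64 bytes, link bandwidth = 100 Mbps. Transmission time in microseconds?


Given: packet = 64 bytes, bandwidth = 100 Mbps
Packet in bits = 64 * 8 = 512 bits
Bandwidth = 100 * 10^6 = 100000000 bps
Time = 512 / 100000000 seconds
Time in us = 512 * 10^6 / 100000000 = 5.12

5.12


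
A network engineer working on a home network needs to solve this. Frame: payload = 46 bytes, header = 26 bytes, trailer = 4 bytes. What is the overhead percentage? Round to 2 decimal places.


Given: payload = 46 B, header = 26 B, trailer = 4 B
Overhead bytes = header + trailer = 26 + 4 = 30
Total frame = payload + overhead = 46 + 30 = 76
Overhead % = 30 / 76 * 100 = 39.4737% -> 39.47% (2 dp)

39.47


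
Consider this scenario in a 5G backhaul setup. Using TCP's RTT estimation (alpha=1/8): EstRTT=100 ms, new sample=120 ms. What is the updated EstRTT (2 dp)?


Given: EstRTT = 100 ms, SampleRTT = 120 ms, alpha = 1/8
New EstRTT = (1 - alpha) * EstRTT + alpha * SampleRTT
(7/8) * 100 = 87.5
(1/8) * 120 = 15
New EstRTT = 87.5 + 15 = 102.5 ms -> 102.50 ms (2 dp)

102.50


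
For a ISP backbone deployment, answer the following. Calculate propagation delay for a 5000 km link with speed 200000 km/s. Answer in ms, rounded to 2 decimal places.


Given: distance = 5000 km, speed = 200000 km/s
Delay = distance / speed = 5000 / 200000 seconds
Delay in ms = 5000 * 1000 / 200000
Delay = 25.0000 ms
Rounded to 2 dp = 25.00 ms

25.00


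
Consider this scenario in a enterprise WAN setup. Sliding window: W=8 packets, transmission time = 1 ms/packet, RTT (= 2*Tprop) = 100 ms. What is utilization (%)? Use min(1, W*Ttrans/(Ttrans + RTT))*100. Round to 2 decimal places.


Given: W = 8, Ttrans = 1 ms, RTT = 100 ms (= 2 * Tprop, Tprop = 50 ms)
Cycle time = Ttrans + RTT = 1 + 100 = 101 ms (first packet sent until its ACK returns)
W * Ttrans = 8 * 1 = 8 ms of sending per cycle
W * Ttrans / (Ttrans + RTT) = 8 / 101 = 0.079208
U = min(1, 0.079208) = 0.079208
U% = 7.92%

7.92


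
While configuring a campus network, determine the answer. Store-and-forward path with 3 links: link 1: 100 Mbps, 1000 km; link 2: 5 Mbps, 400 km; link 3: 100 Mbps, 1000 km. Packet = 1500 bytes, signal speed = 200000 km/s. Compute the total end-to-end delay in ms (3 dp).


Packet = 1500 bytes = 12000 bits. Store-and-forward: sum (t_trans + t_prop) per link.
Link 1: t_trans = 12000/(100*10^6) s = 0.1200 ms; t_prop = 1000/200000 s = 5.0000 ms; subtotal = 5.1200 ms
Link 2: t_trans = 12000/(5*10^6) s = 2.4000 ms; t_prop = 400/200000 s = 2.0000 ms; subtotal = 4.4000 ms
Link 3: t_trans = 12000/(100*10^6) s = 0.1200 ms; t_prop = 1000/200000 s = 5.0000 ms; subtotal = 5.1200 ms
End-to-end = 5.1200 + 4.4000 + 5.1200 = 14.6400 ms -> 14.640 ms (3 dp)

14.640


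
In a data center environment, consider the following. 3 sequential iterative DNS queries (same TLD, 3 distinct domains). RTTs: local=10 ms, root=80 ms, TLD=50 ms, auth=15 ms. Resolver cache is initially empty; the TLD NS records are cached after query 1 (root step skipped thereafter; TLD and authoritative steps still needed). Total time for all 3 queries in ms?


Lookup 1 (cold cache): local + root + TLD + auth = 10 + 80 + 50 + 15 = 155 ms
Lookups 2..3 (TLD NS cached -> skip root; new domain -> still ask TLD and auth): local + TLD + auth = 10 + 50 + 15 = 75 ms each
Remaining 2 lookups: 2 * 75 = 150 ms
Total = 155 + 150 = 305 ms

305


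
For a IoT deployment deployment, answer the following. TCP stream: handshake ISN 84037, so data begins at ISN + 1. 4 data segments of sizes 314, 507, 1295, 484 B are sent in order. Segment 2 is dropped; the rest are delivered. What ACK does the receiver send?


SYN uses sequence number 84037; first data byte = ISN + 1 = 84038.
Segment 1: SEQ = 84038, len = 314 B, covers [84038, 84351]
Segment 2: SEQ = 84352, len = 507 B, covers [84352, 84858] [LOST]
Segment 3: SEQ = 84859, len = 1295 B, covers [84859, 86153]
Segment 4: SEQ = 86154, len = 484 B, covers [86154, 86637]
In-order data received: bytes [84038, 84351] (segments 1..1).
Segment 2 missing -> gap begins at byte 84352; later segments buffered out of order.
Cumulative ACK = next expected in-order byte = 84038 + 314 = 84352

84352


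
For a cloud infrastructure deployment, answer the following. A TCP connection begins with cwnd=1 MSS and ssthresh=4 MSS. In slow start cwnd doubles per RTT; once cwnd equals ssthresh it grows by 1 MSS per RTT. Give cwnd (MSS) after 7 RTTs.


RTT 0: cwnd = 1 MSS (initial)
RTT 1: cwnd = 2 MSS (slow start, doubled)
RTT 2: cwnd = 4 MSS (slow start, doubled)
RTT 3: cwnd = 5 MSS (congestion avoidance, +1)
RTT 4: cwnd = 6 MSS (congestion avoidance, +1)
RTT 5: cwnd = 7 MSS (congestion avoidance, +1)
RTT 6: cwnd = 8 MSS (congestion avoidance, +1)
RTT 7: cwnd = 9 MSS (congestion avoidance, +1)

9


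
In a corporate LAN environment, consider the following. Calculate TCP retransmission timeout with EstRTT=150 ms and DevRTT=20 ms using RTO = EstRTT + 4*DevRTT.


Given: EstRTT = 150 ms, DevRTT = 20 ms
Timeout = EstRTT + 4 * DevRTT
4 * DevRTT = 4 * 20 = 80
Timeout = 150 + 80 = 230 ms

230


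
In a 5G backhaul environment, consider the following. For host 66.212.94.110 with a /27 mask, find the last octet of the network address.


Given: IP = 66.212.94.110, prefix = /27
Subnet mask = 255.255.255.224
Last octet of IP: 110
Last octet of mask: 224
Network last octet = 110 AND 224 = 96

96


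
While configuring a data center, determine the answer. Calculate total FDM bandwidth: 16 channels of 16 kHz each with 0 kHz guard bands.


Given: 16 channels, 16 kHz each, guard = 0 kHz
Channel bandwidth = 16 * 16 = 256 kHz
Guard bands = 15 gaps * 0 kHz = 0 kHz
Total = 256 + 0 = 256 kHz

256


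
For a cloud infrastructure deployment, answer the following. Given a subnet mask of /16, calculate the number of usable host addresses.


Given: subnet mask /16
Host bits = 32 - 16 = 16
Total addresses = 2^16 = 65536
Usable hosts = 65536 - 2 (network + broadcast) = 65534

65534


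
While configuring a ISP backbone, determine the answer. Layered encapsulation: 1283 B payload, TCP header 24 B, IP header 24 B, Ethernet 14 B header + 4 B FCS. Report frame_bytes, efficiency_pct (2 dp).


TCP segment = 1283 + 24 = 1307 B
IP packet = 1307 + 24 = 1331 B
Ethernet frame = 1331 + 14 + 4 = 1349 B
Efficiency = app / frame = 1283 / 1349 = 0.951075 = 95.1075% -> 95.11% (2 dp)

1349, 95.11


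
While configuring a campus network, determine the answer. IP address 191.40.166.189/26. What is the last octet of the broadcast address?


Given: IP = 191.40.166.189, prefix = /26
Host bits = 32 - 26 = 6
Network last octet = 189 AND mask = 128
Host part size = 2^6 - 1 = 63
Broadcast last octet = 128 OR 63 = 191

191


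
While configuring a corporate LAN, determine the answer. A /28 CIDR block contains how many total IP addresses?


Given: CIDR prefix /28
Host bits = 32 - 28 = 4
Total addresses = 2^4 = 16

16


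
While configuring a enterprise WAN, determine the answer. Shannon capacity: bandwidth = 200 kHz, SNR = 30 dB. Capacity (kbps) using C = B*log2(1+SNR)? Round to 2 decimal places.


Given: B = 200 kHz, SNR = 30 dB
SNR linear = 10^(30/10) = 1000
1 + SNR = 1001
log2(1001) = 9.9672262588
C = 200 * 1000 * 9.9672262588 = 1993445.2518 bps
C = 1993.445252 kbps -> 1993.45 kbps (2 dp)

1993.45


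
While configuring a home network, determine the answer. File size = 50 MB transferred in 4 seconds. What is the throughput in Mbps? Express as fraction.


Given: file = 50 MB, time = 4 s
File in Mb = 50 * 8 = 400 Mb
Throughput = 400 / 4 Mbps
Throughput = 100 Mbps

100


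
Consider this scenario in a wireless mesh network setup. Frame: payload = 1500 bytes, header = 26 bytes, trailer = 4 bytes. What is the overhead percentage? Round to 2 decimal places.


Given: payload = 1500 B, header = 26 B, trailer = 4 B
Overhead bytes = header + trailer = 26 + 4 = 30
Total frame = payload + overhead = 1500 + 30 = 1530
Overhead % = 30 / 1530 * 100 = 1.9608% -> 1.96% (2 dp)

1.96


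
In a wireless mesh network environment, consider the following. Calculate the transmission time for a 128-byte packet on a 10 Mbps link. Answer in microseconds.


Given: packet = 128 bytes, bandwidth = 10 Mbps
Packet in bits = 128 * 8 = 1024 bits
Bandwidth = 10 * 10^6 = 10000000 bps
Time = 1024 / 10000000 seconds
Time in us = 1024 * 10^6 / 10000000 = 102.4

102.4


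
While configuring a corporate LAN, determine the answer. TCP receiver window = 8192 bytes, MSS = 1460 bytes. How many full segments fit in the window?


Given: RWND = 8192 bytes, MSS = 1460 bytes
Full segments = floor(RWND / MSS)
Full segments = floor(8192 / 1460)
Full segments = floor(5.611) = 5

5


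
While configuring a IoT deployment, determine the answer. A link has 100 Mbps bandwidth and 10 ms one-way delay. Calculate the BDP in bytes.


Given: bandwidth = 100 Mbps, delay = 10 ms
BDP in bits = 100 * 10^6 * 10 / 1000
BDP in bits = 1000000
BDP in bytes = 1000000 / 8 = 125000

125000


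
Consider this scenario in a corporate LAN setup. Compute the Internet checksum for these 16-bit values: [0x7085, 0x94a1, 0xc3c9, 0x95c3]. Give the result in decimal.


Given words: [0x7085, 0x94a1, 0xc3c9, 0x95c3]
Step 1: Sum all words
Raw sum = 28805 + 38049 + 50121 + 38339 = 155314
Step 2: Fold carry: (24242 + 2) = 24244
One's complement = ~24244 & 0xFFFF = 41291

41291


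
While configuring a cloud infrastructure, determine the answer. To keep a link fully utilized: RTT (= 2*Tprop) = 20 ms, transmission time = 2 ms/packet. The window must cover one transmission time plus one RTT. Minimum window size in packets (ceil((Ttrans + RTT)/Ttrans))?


Given: Ttrans = 2 ms, RTT = 20 ms (= 2 * Tprop, Tprop = 10 ms)
Time until first ACK returns = Ttrans + RTT = 2 + 20 = 22 ms
Need W * Ttrans >= Ttrans + RTT  ->  W >= (Ttrans + RTT) / Ttrans
(Ttrans + RTT) / Ttrans = 22 / 2 = 11
W_min = ceil(11) = 11

11


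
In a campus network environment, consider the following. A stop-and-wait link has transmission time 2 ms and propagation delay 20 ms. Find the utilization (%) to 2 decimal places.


Given: Ttrans = 2 ms, Tprop = 20 ms
RTT = 2 * Tprop = 2 * 20 = 40 ms
U = Ttrans / (Ttrans + RTT)
U = 2 / (2 + 40)
U = 2 / 42 = 0.047619
U% = 4.76%

4.76


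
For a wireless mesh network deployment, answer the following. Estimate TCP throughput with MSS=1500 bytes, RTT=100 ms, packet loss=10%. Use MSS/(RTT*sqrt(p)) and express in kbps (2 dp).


Given: MSS = 1500 bytes, RTT = 100 ms, loss = 10%
RTT in seconds = 100 / 1000 = 0.1
Loss rate = 10% = 0.1
sqrt(loss) = sqrt(0.1) = 0.316227766017
Throughput (bytes/s) = 1500 / (0.1 * 0.316227766017) = 47434.1649
Throughput (kbps) = 47434.1649 * 8 / 1000 = 379.473319 -> 379.47 kbps (2 dp)

379.47


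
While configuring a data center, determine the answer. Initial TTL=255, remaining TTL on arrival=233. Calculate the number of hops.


Given: initial TTL = 255, received TTL = 233
Hops = initial TTL - received TTL
Hops = 255 - 233 = 22

22


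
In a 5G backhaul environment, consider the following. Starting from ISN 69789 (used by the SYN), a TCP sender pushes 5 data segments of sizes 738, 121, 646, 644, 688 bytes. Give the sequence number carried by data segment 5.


The SYN occupies sequence number ISN = 69789, so the first data byte is ISN + 1 = 69790.
SEQ of data segment i = (ISN + 1) + sum of payload sizes of segments 1..i-1.
Segment 1: SEQ = 69790, payload = 738 bytes
Segment 2: SEQ = 70528, payload = 121 bytes
Segment 3: SEQ = 70649, payload = 646 bytes
Segment 4: SEQ = 71295, payload = 644 bytes
Segment 5: SEQ = 71939, payload = 688 bytes
SEQ of segment 5 = 69790 + 738 + 121 + 646 + 644 = 71939

71939


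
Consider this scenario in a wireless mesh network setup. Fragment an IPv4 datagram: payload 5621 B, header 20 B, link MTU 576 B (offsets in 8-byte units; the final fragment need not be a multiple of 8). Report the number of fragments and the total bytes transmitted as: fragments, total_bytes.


Max data per non-final fragment = floor((MTU - header)/8)*8 = floor((576 - 20)/8)*8 = floor(556/8)*8 = 552 B
Final fragment needs no 8-byte alignment: it can carry up to MTU - header = 556 B
Non-final fragments needed = ceil((payload - 556) / 552) = ceil(5065/552) = ceil(9.1757) = 10
Number of fragments = 10 + 1 = 11
Fragment sizes (data): 10 * 552 B + 101 B (last, 101 <= 556 OK)
Total bytes sent = payload + n_frags * header = 5621 + 11*20 = 5621 + 220 = 5841 B

11, 5841


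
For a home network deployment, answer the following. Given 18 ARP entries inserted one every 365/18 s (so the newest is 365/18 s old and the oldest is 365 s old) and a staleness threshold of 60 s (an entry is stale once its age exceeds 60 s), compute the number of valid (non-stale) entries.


Ages are k * 365/18 s for k = 1..18 (spacing = 20.2778 s).
Entry k is valid iff k * 365/18 <= 60 iff k <= 18 * 60 / 365 = 2.9589
n_valid = floor(2.9589) = 2
(n_stale = 18 - 2 = 16)

2


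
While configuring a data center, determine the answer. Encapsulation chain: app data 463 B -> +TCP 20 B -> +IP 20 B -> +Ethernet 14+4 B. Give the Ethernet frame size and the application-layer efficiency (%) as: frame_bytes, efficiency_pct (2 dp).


TCP segment = 463 + 20 = 483 B
IP packet = 483 + 20 = 503 B
Ethernet frame = 503 + 14 + 4 = 521 B
Efficiency = app / frame = 463 / 521 = 0.888676 = 88.8676% -> 88.87% (2 dp)

521, 88.87


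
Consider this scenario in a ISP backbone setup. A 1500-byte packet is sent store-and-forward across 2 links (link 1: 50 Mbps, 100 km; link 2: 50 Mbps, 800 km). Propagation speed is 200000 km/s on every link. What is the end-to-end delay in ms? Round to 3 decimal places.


Packet = 1500 bytes = 12000 bits. Store-and-forward: sum (t_trans + t_prop) per link.
Link 1: t_trans = 12000/(50*10^6) s = 0.2400 ms; t_prop = 100/200000 s = 0.5000 ms; subtotal = 0.7400 ms
Link 2: t_trans = 12000/(50*10^6) s = 0.2400 ms; t_prop = 800/200000 s = 4.0000 ms; subtotal = 4.2400 ms
End-to-end = 0.7400 + 4.2400 = 4.9800 ms -> 4.980 ms (3 dp)

4.980


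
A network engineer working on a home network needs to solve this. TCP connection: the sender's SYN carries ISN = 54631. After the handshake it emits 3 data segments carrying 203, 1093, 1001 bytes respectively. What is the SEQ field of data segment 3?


The SYN occupies sequence number ISN = 54631, so the first data byte is ISN + 1 = 54632.
SEQ of data segment i = (ISN + 1) + sum of payload sizes of segments 1..i-1.
Segment 1: SEQ = 54632, payload = 203 bytes
Segment 2: SEQ = 54835, payload = 1093 bytes
Segment 3: SEQ = 55928, payload = 1001 bytes
SEQ of segment 3 = 54632 + 203 + 1093 = 55928

55928


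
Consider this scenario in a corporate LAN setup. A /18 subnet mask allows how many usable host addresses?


Given: subnet mask /18
Host bits = 32 - 18 = 14
Total addresses = 2^14 = 16384
Usable hosts = 16384 - 2 (network + broadcast) = 16382

16382


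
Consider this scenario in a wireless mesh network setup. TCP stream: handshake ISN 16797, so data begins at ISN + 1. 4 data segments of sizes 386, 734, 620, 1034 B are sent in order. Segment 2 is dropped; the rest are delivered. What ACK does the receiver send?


SYN uses sequence number 16797; first data byte = ISN + 1 = 16798.
Segment 1: SEQ = 16798, len = 386 B, covers [16798, 17183]
Segment 2: SEQ = 17184, len = 734 B, covers [17184, 17917] [LOST]
Segment 3: SEQ = 17918, len = 620 B, covers [17918, 18537]
Segment 4: SEQ = 18538, len = 1034 B, covers [18538, 19571]
In-order data received: bytes [16798, 17183] (segments 1..1).
Segment 2 missing -> gap begins at byte 17184; later segments buffered out of order.
Cumulative ACK = next expected in-order byte = 16798 + 386 = 17184

17184


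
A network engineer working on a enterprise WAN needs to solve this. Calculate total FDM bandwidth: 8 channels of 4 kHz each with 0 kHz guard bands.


Given: 8 channels, 4 kHz each, guard = 0 kHz
Channel bandwidth = 8 * 4 = 32 kHz
Guard bands = 7 gaps * 0 kHz = 0 kHz
Total = 32 + 0 = 32 kHz

32


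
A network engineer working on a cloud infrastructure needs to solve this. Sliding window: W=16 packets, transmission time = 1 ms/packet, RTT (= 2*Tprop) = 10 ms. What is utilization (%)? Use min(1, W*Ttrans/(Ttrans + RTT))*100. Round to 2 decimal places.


Given: W = 16, Ttrans = 1 ms, RTT = 10 ms (= 2 * Tprop, Tprop = 5 ms)
Cycle time = Ttrans + RTT = 1 + 10 = 11 ms (first packet sent until its ACK returns)
W * Ttrans = 16 * 1 = 16 ms of sending per cycle
W * Ttrans / (Ttrans + RTT) = 16 / 11 = 1.454545
U = min(1, 1.454545) = 1.000000
U% = 100.00%

100.00


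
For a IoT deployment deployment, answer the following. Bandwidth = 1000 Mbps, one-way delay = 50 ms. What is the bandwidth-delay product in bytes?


Given: bandwidth = 1000 Mbps, delay = 50 ms
BDP in bits = 1000 * 10^6 * 50 / 1000
BDP in bits = 50000000
BDP in bytes = 50000000 / 8 = 6250000

6250000


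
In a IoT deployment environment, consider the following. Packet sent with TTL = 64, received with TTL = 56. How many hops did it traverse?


Given: initial TTL = 64, received TTL = 56
Hops = initial TTL - received TTL
Hops = 64 - 56 = 8

8


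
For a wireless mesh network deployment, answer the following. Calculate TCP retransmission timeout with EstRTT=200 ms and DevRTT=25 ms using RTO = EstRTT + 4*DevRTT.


Given: EstRTT = 200 ms, DevRTT = 25 ms
Timeout = EstRTT + 4 * DevRTT
4 * DevRTT = 4 * 25 = 100
Timeout = 200 + 100 = 300 ms

300


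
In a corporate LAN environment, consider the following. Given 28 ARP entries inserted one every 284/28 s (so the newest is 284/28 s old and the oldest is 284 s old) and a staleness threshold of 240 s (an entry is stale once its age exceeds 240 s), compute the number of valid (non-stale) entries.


Ages are k * 284/28 s for k = 1..28 (spacing = 10.1429 s).
Entry k is valid iff k * 284/28 <= 240 iff k <= 28 * 240 / 284 = 23.6620
n_valid = floor(23.6620) = 23
(n_stale = 28 - 23 = 5)

23


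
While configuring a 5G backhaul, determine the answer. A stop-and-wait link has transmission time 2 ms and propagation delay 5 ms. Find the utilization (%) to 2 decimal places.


Given: Ttrans = 2 ms, Tprop = 5 ms
RTT = 2 * Tprop = 2 * 5 = 10 ms
U = Ttrans / (Ttrans + RTT)
U = 2 / (2 + 10)
U = 2 / 12 = 0.166667
U% = 16.67%

16.67


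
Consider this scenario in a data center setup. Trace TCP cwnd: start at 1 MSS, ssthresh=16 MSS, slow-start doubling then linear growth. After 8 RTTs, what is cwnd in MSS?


RTT 0: cwnd = 1 MSS (initial)
RTT 1: cwnd = 2 MSS (slow start, doubled)
RTT 2: cwnd = 4 MSS (slow start, doubled)
RTT 3: cwnd = 8 MSS (slow start, doubled)
RTT 4: cwnd = 16 MSS (slow start, doubled)
RTT 5: cwnd = 17 MSS (congestion avoidance, +1)
RTT 6: cwnd = 18 MSS (congestion avoidance, +1)
RTT 7: cwnd = 19 MSS (congestion avoidance, +1)
RTT 8: cwnd = 20 MSS (congestion avoidance, +1)

20


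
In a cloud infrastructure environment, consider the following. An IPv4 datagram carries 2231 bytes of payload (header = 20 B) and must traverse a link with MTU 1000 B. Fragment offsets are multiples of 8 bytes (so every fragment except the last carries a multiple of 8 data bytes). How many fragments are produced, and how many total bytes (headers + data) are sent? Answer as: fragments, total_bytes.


Max data per non-final fragment = floor((MTU - header)/8)*8 = floor((1000 - 20)/8)*8 = floor(980/8)*8 = 976 B
Final fragment needs no 8-byte alignment: it can carry up to MTU - header = 980 B
Non-final fragments needed = ceil((payload - 980) / 976) = ceil(1251/976) = ceil(1.2818) = 2
Number of fragments = 2 + 1 = 3
Fragment sizes (data): 2 * 976 B + 279 B (last, 279 <= 980 OK)
Total bytes sent = payload + n_frags * header = 2231 + 3*20 = 2231 + 60 = 2291 B

3, 2291


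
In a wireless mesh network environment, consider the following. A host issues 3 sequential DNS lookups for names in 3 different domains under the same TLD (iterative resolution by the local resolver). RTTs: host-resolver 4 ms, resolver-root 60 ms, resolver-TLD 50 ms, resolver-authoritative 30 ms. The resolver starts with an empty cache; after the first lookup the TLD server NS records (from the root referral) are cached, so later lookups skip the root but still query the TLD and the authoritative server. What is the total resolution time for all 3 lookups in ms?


Lookup 1 (cold cache): local + root + TLD + auth = 4 + 60 + 50 + 30 = 144 ms
Lookups 2..3 (TLD NS cached -> skip root; new domain -> still ask TLD and auth): local + TLD + auth = 4 + 50 + 30 = 84 ms each
Remaining 2 lookups: 2 * 84 = 168 ms
Total = 144 + 168 = 312 ms

312


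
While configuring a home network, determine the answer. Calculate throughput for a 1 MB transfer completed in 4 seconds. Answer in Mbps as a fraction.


Given: file = 1 MB, time = 4 s
File in Mb = 1 * 8 = 8 Mb
Throughput = 8 / 4 Mbps
Throughput = 2 Mbps

2


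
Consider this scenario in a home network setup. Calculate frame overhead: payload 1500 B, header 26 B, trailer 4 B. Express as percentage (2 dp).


Given: payload = 1500 B, header = 26 B, trailer = 4 B
Overhead bytes = header + trailer = 26 + 4 = 30
Total frame = payload + overhead = 1500 + 30 = 1530
Overhead % = 30 / 1530 * 100 = 1.9608% -> 1.96% (2 dp)

1.96


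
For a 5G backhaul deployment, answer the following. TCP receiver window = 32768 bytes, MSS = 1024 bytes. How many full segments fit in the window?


Given: RWND = 32768 bytes, MSS = 1024 bytes
Full segments = floor(RWND / MSS)
Full segments = floor(32768 / 1024)
Full segments = floor(32.0) = 32

32


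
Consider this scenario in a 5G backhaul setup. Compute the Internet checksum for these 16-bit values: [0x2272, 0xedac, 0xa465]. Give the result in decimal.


Given words: [0x2272, 0xedac, 0xa465]
Step 1: Sum all words
Raw sum = 8818 + 60844 + 42085 = 111747
Step 2: Fold carry: (46211 + 1) = 46212
One's complement = ~46212 & 0xFFFF = 19323

19323


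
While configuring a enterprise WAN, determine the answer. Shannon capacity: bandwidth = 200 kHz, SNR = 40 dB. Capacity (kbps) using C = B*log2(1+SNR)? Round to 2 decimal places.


Given: B = 200 kHz, SNR = 40 dB
SNR linear = 10^(40/10) = 10000
1 + SNR = 10001
log2(10001) = 13.2878566418
C = 200 * 1000 * 13.2878566418 = 2657571.3284 bps
C = 2657.571328 kbps -> 2657.57 kbps (2 dp)

2657.57


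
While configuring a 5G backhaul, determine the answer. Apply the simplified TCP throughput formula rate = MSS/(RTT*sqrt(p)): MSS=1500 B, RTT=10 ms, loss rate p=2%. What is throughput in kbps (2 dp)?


Given: MSS = 1500 bytes, RTT = 10 ms, loss = 2%
RTT in seconds = 10 / 1000 = 0.01
Loss rate = 2% = 0.02
sqrt(loss) = sqrt(0.02) = 0.141421356237
Throughput (bytes/s) = 1500 / (0.01 * 0.141421356237) = 1060660.1718
Throughput (kbps) = 1060660.1718 * 8 / 1000 = 8485.281374 -> 8485.28 kbps (2 dp)

8485.28


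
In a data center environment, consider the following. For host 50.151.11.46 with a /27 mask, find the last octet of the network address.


Given: IP = 50.151.11.46, prefix = /27
Subnet mask = 255.255.255.224
Last octet of IP: 46
Last octet of mask: 224
Network last octet = 46 AND 224 = 32

32


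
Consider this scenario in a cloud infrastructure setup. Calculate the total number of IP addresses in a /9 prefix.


Given: CIDR prefix /9
Host bits = 32 - 9 = 23
Total addresses = 2^23 = 8388608

8388608


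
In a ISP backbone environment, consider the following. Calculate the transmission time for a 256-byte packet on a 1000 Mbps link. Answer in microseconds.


Given: packet = 256 bytes, bandwidth = 1000 Mbps
Packet in bits = 256 * 8 = 2048 bits
Bandwidth = 1000 * 10^6 = 1000000000 bps
Time = 2048 / 1000000000 seconds
Time in us = 2048 * 10^6 / 1000000000 = 2.048

2.048


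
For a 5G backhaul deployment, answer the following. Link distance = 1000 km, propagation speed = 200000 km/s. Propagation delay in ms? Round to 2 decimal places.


Given: distance = 1000 km, speed = 200000 km/s
Delay = distance / speed = 1000 / 200000 seconds
Delay in ms = 1000 * 1000 / 200000
Delay = 5.0000 ms
Rounded to 2 dp = 5.00 ms

5.00


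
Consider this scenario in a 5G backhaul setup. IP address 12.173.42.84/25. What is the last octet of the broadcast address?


Given: IP = 12.173.42.84, prefix = /25
Host bits = 32 - 25 = 7
Network last octet = 84 AND mask = 0
Host part size = 2^7 - 1 = 127
Broadcast last octet = 0 OR 127 = 127

127


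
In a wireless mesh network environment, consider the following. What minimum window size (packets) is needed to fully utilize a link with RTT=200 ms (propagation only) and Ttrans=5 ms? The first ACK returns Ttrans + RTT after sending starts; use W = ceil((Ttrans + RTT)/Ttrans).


Given: Ttrans = 5 ms, RTT = 200 ms (= 2 * Tprop, Tprop = 100 ms)
Time until first ACK returns = Ttrans + RTT = 5 + 200 = 205 ms
Need W * Ttrans >= Ttrans + RTT  ->  W >= (Ttrans + RTT) / Ttrans
(Ttrans + RTT) / Ttrans = 205 / 5 = 41
W_min = ceil(41) = 41

41


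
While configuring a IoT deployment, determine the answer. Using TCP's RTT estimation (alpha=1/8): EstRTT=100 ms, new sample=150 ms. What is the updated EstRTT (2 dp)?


Given: EstRTT = 100 ms, SampleRTT = 150 ms, alpha = 1/8
New EstRTT = (1 - alpha) * EstRTT + alpha * SampleRTT
(7/8) * 100 = 87.5
(1/8) * 150 = 18.75
New EstRTT = 87.5 + 18.75 = 106.25 ms -> 106.25 ms (2 dp)

106.25


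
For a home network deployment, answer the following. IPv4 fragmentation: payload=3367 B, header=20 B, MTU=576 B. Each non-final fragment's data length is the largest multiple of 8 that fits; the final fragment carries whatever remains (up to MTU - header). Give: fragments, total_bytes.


Max data per non-final fragment = floor((MTU - header)/8)*8 = floor((576 - 20)/8)*8 = floor(556/8)*8 = 552 B
Final fragment needs no 8-byte alignment: it can carry up to MTU - header = 556 B
Non-final fragments needed = ceil((payload - 556) / 552) = ceil(2811/552) = ceil(5.0924) = 6
Number of fragments = 6 + 1 = 7
Fragment sizes (data): 6 * 552 B + 55 B (last, 55 <= 556 OK)
Total bytes sent = payload + n_frags * header = 3367 + 7*20 = 3367 + 140 = 3507 B

7, 3507


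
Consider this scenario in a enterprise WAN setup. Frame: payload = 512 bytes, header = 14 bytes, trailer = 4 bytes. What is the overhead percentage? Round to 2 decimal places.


Given: payload = 512 B, header = 14 B, trailer = 4 B
Overhead bytes = header + trailer = 14 + 4 = 18
Total frame = payload + overhead = 512 + 18 = 530
Overhead % = 18 / 530 * 100 = 3.3962% -> 3.40% (2 dp)

3.40


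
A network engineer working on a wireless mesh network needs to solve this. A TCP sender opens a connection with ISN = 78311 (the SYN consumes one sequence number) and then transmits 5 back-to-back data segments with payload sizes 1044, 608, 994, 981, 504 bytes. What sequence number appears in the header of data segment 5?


The SYN occupies sequence number ISN = 78311, so the first data byte is ISN + 1 = 78312.
SEQ of data segment i = (ISN + 1) + sum of payload sizes of segments 1..i-1.
Segment 1: SEQ = 78312, payload = 1044 bytes
Segment 2: SEQ = 79356, payload = 608 bytes
Segment 3: SEQ = 79964, payload = 994 bytes
Segment 4: SEQ = 80958, payload = 981 bytes
Segment 5: SEQ = 81939, payload = 504 bytes
SEQ of segment 5 = 78312 + 1044 + 608 + 994 + 981 = 81939

81939


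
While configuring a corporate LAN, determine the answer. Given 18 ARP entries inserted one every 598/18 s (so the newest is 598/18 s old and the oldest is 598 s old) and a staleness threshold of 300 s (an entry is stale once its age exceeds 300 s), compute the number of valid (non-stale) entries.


Ages are k * 598/18 s for k = 1..18 (spacing = 33.2222 s).
Entry k is valid iff k * 598/18 <= 300 iff k <= 18 * 300 / 598 = 9.0301
n_valid = floor(9.0301) = 9
(n_stale = 18 - 9 = 9)

9


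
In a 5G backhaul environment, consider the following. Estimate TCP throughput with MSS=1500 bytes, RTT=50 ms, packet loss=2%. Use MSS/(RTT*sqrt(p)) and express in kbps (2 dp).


Given: MSS = 1500 bytes, RTT = 50 ms, loss = 2%
RTT in seconds = 50 / 1000 = 0.05
Loss rate = 2% = 0.02
sqrt(loss) = sqrt(0.02) = 0.141421356237
Throughput (bytes/s) = 1500 / (0.05 * 0.141421356237) = 212132.0344
Throughput (kbps) = 212132.0344 * 8 / 1000 = 1697.056275 -> 1697.06 kbps (2 dp)

1697.06


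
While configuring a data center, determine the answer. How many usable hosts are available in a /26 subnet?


Given: subnet mask /26
Host bits = 32 - 26 = 6
Total addresses = 2^6 = 64
Usable hosts = 64 - 2 (network + broadcast) = 62

62


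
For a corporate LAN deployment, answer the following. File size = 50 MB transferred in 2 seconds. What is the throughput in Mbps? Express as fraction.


Given: file = 50 MB, time = 2 s
File in Mb = 50 * 8 = 400 Mb
Throughput = 400 / 2 Mbps
Throughput = 200 Mbps

200


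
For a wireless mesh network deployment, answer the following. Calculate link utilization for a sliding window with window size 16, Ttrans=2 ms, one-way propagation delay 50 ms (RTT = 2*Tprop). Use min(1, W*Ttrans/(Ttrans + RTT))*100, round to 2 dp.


Given: W = 16, Ttrans = 2 ms, RTT = 100 ms (= 2 * Tprop, Tprop = 50 ms)
Cycle time = Ttrans + RTT = 2 + 100 = 102 ms (first packet sent until its ACK returns)
W * Ttrans = 16 * 2 = 32 ms of sending per cycle
W * Ttrans / (Ttrans + RTT) = 32 / 102 = 0.313725
U = min(1, 0.313725) = 0.313725
U% = 31.37%

31.37


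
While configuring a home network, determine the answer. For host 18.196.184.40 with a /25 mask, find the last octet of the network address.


Given: IP = 18.196.184.40, prefix = /25
Subnet mask = 255.255.255.128
Last octet of IP: 40
Last octet of mask: 128
Network last octet = 40 AND 128 = 0

0


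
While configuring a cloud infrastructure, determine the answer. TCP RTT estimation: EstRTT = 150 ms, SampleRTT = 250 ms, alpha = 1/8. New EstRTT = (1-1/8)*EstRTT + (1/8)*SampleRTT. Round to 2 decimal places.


Given: EstRTT = 150 ms, SampleRTT = 250 ms, alpha = 1/8
New EstRTT = (1 - alpha) * EstRTT + alpha * SampleRTT
(7/8) * 150 = 131.25
(1/8) * 250 = 31.25
New EstRTT = 131.25 + 31.25 = 162.5 ms -> 162.50 ms (2 dp)

162.50


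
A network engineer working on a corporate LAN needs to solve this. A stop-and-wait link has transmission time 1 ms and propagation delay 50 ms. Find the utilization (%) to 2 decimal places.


Given: Ttrans = 1 ms, Tprop = 50 ms
RTT = 2 * Tprop = 2 * 50 = 100 ms
U = Ttrans / (Ttrans + RTT)
U = 1 / (1 + 100)
U = 1 / 101 = 0.009901
U% = 0.99%

0.99


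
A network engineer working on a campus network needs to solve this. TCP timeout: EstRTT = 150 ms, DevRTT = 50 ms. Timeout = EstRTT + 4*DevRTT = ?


Given: EstRTT = 150 ms, DevRTT = 50 ms
Timeout = EstRTT + 4 * DevRTT
4 * DevRTT = 4 * 50 = 200
Timeout = 150 + 200 = 350 ms

350


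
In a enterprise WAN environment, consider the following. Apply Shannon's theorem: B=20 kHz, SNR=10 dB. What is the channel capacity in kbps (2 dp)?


Given: B = 20 kHz, SNR = 10 dB
SNR linear = 10^(10/10) = 10
1 + SNR = 11
log2(11) = 3.4594316186
C = 20 * 1000 * 3.4594316186 = 69188.6324 bps
C = 69.188632 kbps -> 69.19 kbps (2 dp)

69.19


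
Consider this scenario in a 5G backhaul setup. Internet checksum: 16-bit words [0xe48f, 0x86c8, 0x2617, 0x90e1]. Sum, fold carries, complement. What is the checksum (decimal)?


Given words: [0xe48f, 0x86c8, 0x2617, 0x90e1]
Step 1: Sum all words
Raw sum = 58511 + 34504 + 9751 + 37089 = 139855
Step 2: Fold carry: (8783 + 2) = 8785
One's complement = ~8785 & 0xFFFF = 56750

56750


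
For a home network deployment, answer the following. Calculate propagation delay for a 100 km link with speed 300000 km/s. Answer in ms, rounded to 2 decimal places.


Given: distance = 100 km, speed = 300000 km/s
Delay = distance / speed = 100 / 300000 seconds
Delay in ms = 100 * 1000 / 300000
Delay = 0.3333 ms
Rounded to 2 dp = 0.33 ms

0.33


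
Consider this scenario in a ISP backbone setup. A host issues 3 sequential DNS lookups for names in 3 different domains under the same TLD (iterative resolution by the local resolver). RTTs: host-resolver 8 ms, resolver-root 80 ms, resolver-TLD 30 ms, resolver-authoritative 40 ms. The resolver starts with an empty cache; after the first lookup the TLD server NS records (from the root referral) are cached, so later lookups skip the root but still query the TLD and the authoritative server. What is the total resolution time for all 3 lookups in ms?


Lookup 1 (cold cache): local + root + TLD + auth = 8 + 80 + 30 + 40 = 158 ms
Lookups 2..3 (TLD NS cached -> skip root; new domain -> still ask TLD and auth): local + TLD + auth = 8 + 30 + 40 = 78 ms each
Remaining 2 lookups: 2 * 78 = 156 ms
Total = 158 + 156 = 314 ms

314
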